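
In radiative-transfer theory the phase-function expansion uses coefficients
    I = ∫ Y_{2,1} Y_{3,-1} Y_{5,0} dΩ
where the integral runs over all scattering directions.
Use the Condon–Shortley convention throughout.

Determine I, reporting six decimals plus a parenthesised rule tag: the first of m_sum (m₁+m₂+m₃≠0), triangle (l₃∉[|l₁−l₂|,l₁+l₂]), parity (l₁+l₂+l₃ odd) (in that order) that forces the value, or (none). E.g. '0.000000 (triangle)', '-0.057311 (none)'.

0.169433 (none)

Rules hold: Σm=0, L=10 even, 1≤5≤5.
N = 5·7·11 = 385
Δ = 0!·4!·6!/11! = 1/2310
Racah Σ t=0..0: t=0:+1/144 = 1/144
⇒ 3j(2 3 5; 0 0 0)² = 10/231, sgn -1
Racah Σ t=0..0: t=0:+1/288 = 1/288
⇒ 3j(2 3 5; 1 -1 0)² = 5/231, sgn -1
4πI² = N·(3j₀)²·(3jₘ)² = 250/693
I = +1·√(0.36075/4π) = 0.16943318
No selection rule forces the value: the integral is nonzero (none).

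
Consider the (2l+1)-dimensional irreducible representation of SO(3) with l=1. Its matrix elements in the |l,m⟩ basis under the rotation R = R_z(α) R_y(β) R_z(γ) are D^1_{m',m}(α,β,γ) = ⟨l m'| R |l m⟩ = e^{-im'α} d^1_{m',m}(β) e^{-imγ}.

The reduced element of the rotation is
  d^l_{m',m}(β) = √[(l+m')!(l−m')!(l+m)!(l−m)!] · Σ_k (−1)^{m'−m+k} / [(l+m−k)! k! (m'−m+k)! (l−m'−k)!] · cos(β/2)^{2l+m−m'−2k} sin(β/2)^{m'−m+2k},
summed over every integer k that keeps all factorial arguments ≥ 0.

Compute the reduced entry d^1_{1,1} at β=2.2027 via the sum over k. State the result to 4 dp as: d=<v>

d=0.2047

d^1_{1,1}(β=2.2027) via the finite sum:
With c≡cos(β/2)=0.452393 and s≡sin(β/2)=0.891819, N=[2·1·2·1]^{1/2}=2.000000
k∈{0} keeps every argument non-negative
  k=0: (−1)^0·2.0000/(2)·0.4524^2·0.8918^0 = +0.204659
d^1_{1,1}(2.2027) = +0.204659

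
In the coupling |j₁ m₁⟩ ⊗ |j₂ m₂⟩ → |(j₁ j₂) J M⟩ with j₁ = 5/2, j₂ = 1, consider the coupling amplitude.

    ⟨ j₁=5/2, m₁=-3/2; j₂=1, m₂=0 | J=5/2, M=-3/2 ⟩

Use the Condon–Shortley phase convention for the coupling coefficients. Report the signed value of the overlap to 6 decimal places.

−√(9/35) ≈ -0.507093

triangle: 1!*4!*1!/7! = 24/5040
(j±m)!: 1!*4!*1!*1!*1!*4! = 576
prefactor² = (2J+1)*Δ*N² = 576/35
  k=0: +1/(0!*1!*4!*1!*0!*0!) = 1/24
  k=1: −1/(1!*0!*3!*0!*1!*1!) = -1/6
Σ = -1/8  ⇒  CG² = 576/35*(-1/8)² = 9/35
CG = −√(9/35) = -0.507093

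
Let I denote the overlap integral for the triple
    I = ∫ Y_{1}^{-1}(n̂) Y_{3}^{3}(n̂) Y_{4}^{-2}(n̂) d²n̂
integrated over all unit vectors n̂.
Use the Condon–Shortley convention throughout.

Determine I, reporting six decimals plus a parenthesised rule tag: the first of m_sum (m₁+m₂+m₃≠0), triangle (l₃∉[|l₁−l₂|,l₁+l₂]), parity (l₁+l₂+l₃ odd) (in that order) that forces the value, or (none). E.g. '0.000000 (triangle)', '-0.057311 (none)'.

0.061558 (none)

m-sum 0 ✓  L=8 even ✓  2≤4≤4 ✓
Π(2lᵢ+1) = 3×7×9 = 189
triangle coeff Δ(1,3,4) = 1/252
Σ_t [0,0]: t=0:+1/36 = 1/36
(3j)²=4/63 [(1 3 4; 0 0 0)], sign=+1
Σ_t [0,0]: t=0:+1/1440 = 1/1440
(3j)²=1/252 [(1 3 4; -1 3 -2)], sign=+1
⇒ 4πI² = 1/21
I = (+1)√(1/21/(4π)) = 0.06155813
No selection rule forces the value: the integral is nonzero (none).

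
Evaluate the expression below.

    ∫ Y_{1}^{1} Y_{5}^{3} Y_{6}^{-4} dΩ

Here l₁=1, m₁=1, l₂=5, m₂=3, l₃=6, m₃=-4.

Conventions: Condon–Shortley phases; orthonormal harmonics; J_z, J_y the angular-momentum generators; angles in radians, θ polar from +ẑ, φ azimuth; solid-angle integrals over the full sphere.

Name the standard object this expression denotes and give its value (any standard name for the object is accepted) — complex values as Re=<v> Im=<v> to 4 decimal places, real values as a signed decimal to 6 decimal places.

Gaunt coefficient, +0.274090

This is a Gaunt coefficient — the integral of a triple product of spherical harmonics over the sphere.
m-sum 0 ✓  L=12 even ✓  4≤6≤6 ✓
Π(2lᵢ+1) = 3×11×13 = 429
triangle coeff Δ(1,5,6) = 1/858
Σ_t [0,0]: t=0:+1/14400 = 1/14400
(3j)²=6/143 [(1 5 6; 0 0 0)], sign=+1
Σ_t [0,0]: t=0:+1/161280 = 1/161280
(3j)²=15/286 [(1 5 6; 1 3 -4)], sign=+1
⇒ 4πI² = 135/143
I = (+1)√(135/143/(4π)) = 0.27409047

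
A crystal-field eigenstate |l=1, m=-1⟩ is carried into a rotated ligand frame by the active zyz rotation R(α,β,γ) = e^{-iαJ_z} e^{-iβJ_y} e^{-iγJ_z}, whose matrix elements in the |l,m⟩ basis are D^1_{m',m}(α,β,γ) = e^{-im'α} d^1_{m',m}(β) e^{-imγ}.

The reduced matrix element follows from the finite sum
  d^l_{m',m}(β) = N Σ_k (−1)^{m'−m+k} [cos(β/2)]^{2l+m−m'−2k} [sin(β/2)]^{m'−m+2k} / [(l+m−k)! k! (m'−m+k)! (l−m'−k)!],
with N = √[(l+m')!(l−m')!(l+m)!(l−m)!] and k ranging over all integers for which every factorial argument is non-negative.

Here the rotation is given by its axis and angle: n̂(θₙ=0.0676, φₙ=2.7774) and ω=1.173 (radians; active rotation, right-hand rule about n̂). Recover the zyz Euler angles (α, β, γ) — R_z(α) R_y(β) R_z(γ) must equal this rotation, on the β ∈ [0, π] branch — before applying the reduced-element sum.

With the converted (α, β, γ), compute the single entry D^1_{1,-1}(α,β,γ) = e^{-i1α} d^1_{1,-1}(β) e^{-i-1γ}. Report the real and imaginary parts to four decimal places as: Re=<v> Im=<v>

Re=-0.0010 Im=-0.0009

Axis–angle → zyz. n̂ = (sinθₙcosφₙ, sinθₙsinφₙ, cosθₙ) = (-0.063118, +0.024060, +0.997716), ω = 1.1730.
R = I cosω + sinω [n̂]ₓ + (1−cosω) n̂n̂ᵀ gives
  R = [+0.389828, -0.920742, -0.016397; +0.918881, +0.387742, +0.072896; -0.060760, -0.043484, +0.997205]
β = atan2(√(R₁₃²+R₂₃²), R₃₃) = 0.074787; α = atan2(R₂₃, R₁₃) mod 2π = 1.792050; γ = atan2(R₃₂, −R₃₁) mod 2π = 5.662028
First d^1_{1,-1}(β=0.0748), then the phase factors e^{-i(1)α} and e^{-i(-1)γ}:
With c≡cos(β/2)=0.999301 and s≡sin(β/2)=0.037385, N=[2·1·1·2]^{1/2}=2.000000
The bounds max(0,m−m')=0 and min(l+m,l−m')=0 give 1 term
  k=0: (−1)^2·2.0000/(2)·0.9993^0·0.0374^2 = +0.001398
d^1_{1,-1}(0.0748) = +0.001398
Phases: e^{-i·(1)·1.7921}=-0.219453-0.975623i, e^{-i·(-1)·5.6620}=+0.813206-0.581977i ⇒ D=-0.001043-0.000930i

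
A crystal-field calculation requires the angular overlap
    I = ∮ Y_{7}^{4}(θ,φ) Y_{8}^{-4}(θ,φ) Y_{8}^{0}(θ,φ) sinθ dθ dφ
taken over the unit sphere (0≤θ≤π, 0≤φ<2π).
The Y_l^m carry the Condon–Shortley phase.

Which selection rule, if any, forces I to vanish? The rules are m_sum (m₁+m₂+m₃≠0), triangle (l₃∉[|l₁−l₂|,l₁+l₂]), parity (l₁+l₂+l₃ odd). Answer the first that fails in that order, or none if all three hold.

parity

m₁+m₂+m₃ = 4 − 4 + 0 = 0  ✓
triangle: |7−8|=1 ≤ l₃=8 ≤ 7+8=15  ✓
parity: l₁+l₂+l₃ = 23 is odd  ✗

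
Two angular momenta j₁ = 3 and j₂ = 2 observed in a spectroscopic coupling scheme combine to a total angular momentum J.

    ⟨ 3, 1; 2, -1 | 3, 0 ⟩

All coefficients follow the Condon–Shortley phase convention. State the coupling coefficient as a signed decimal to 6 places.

√[7·2!4!2!/9! · 4!2!1!3!3!3!] = √(96/5)
  +(−1)^0/∏(0,2,2,1,2,1)! = 1/8  (running 1/8)
  +(−1)^1/∏(1,1,1,0,3,2)! = -1/12  (running 1/24)
⟨..|..⟩ = √(96/5)·(1/24) = +0.182574

+0.182574  (= +√(1/30))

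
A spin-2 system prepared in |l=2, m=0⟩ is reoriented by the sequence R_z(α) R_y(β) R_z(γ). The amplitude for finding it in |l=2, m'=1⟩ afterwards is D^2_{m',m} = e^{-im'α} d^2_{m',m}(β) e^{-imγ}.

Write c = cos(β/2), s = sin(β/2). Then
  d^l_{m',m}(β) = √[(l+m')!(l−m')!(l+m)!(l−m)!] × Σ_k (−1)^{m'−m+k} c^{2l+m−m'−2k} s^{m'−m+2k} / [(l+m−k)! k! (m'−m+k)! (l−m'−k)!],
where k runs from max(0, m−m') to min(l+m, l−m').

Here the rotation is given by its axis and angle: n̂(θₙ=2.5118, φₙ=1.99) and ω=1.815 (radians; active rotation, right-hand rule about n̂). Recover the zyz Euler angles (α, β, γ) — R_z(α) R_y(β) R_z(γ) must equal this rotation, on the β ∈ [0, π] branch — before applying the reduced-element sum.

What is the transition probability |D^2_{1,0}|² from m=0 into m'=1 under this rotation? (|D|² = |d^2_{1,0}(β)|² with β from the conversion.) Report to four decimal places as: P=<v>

P=0.3285

Axis–angle → zyz. n̂ = (sinθₙcosφₙ, sinθₙsinφₙ, cosθₙ) = (-0.239733, +0.537980, -0.808150), ω = 1.8150.
R = I cosω + sinω [n̂]ₓ + (1−cosω) n̂n̂ᵀ gives
  R = [-0.170416, +0.624017, +0.762602; -0.944327, +0.117616, -0.307267; -0.281434, -0.772508, +0.569233]
β = atan2(√(R₁₃²+R₂₃²), R₃₃) = 0.965224; α = atan2(R₂₃, R₁₃) mod 2π = 5.900164; γ = atan2(R₃₂, −R₃₁) mod 2π = 5.061757
D^2_{1,0}(5.9002,0.9652,5.0618) = e^{-i·1·5.9002}·d^2_{1,0}(0.9652)·e^{-i·0·5.0618}. Compute d first:
With c≡cos(β/2)=0.885786 and s≡sin(β/2)=0.464095, N=[6·1·2·2]^{1/2}=4.898979
k: max(0,(0)−(1))=0 … min(2+(0),2−(1))=1
  k=0: (−1)^1·4.8990/(2)·0.8858^3·0.4641^1 = -0.790074
  k=1: (−1)^2·4.8990/(2)·0.8858^1·0.4641^3 = +0.216882
d^2_{1,0}(0.9652) = -0.790074 +0.216882 = -0.573192
|D^2_{1,0}|² = |d^2_{1,0}(β)|² = (-0.573192)² = 0.328550 (the z-rotation phases have unit modulus)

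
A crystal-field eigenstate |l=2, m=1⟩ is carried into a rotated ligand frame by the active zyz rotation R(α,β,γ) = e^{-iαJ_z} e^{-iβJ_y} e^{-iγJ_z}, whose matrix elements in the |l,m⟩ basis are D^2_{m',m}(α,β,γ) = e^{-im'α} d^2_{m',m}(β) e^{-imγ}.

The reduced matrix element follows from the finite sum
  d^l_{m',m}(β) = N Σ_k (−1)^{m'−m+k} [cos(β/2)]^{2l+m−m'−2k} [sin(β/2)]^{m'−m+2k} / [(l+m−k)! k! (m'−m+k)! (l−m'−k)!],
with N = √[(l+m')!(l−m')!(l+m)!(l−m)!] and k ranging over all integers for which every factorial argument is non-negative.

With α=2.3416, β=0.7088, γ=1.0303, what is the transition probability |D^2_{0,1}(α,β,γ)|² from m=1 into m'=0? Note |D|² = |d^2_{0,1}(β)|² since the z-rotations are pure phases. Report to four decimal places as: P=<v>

P=0.3663

Split into d^2_{0,1}(β=0.7088) × two z-phases.
c=cos(0.708800/2)=0.937855, s=sin(0.708800/2)=0.347028; N=√[2·2·6·1]=4.898979
k∈{1,2} keeps every argument non-negative
  k=1: (−1)^0·4.8990/(2)·0.9379^3·0.3470^1 = +0.701208
  k=2: (−1)^1·4.8990/(2)·0.9379^1·0.3470^3 = -0.096007
d^2_{0,1}(0.7088) = +0.701208 -0.096007 = +0.605201
|D^2_{0,1}|² = |d^2_{0,1}(β)|² = (+0.605201)² = 0.366268 (the z-rotation phases have unit modulus)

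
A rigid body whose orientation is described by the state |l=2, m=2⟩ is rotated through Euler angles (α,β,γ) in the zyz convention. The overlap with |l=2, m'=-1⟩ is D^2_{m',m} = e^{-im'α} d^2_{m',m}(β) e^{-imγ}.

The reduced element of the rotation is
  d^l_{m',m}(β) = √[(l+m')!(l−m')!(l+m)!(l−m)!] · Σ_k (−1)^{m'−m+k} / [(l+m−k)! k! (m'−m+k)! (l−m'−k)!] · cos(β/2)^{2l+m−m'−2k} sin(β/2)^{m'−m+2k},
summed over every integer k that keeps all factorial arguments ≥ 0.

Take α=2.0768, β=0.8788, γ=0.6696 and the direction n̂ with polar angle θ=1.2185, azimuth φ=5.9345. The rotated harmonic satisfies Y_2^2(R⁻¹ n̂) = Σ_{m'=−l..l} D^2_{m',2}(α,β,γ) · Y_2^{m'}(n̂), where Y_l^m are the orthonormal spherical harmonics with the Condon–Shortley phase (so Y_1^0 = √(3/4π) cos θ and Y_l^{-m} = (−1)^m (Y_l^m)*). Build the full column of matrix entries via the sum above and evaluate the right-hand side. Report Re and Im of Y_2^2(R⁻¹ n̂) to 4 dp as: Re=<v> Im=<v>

Re=0.3444 Im=0.0276

Need the full column D^2_{m',2} for m'=−2..2 at α=2.0768, β=0.8788, γ=0.6696.
cos(β/2)=0.905007, sin(β/2)=0.425397
d^2_{-2,2}: single k=4 term ⇒ +0.032747;  D = -0.031010+0.010525i
d^2_{-1,2}: single k=3 term ⇒ +0.139336;  D = +0.103121+0.093705i
d^2_{0,2}: single k=2 term ⇒ +0.363051;  D = +0.083332-0.353358i
d^2_{1,2}: single k=1 term ⇒ +0.630638;  D = -0.607043+0.170888i
d^2_{2,2}: single k=0 term ⇒ +0.670823;  D = +0.471972+0.476703i
Y_2^{m'}(θ=1.2185,φ=5.9345) and Σ D·Y over m':
  (-0.0310+0.0105i)·(+0.2608+0.2185i)  (+0.1031+0.0937i)·(+0.2351+0.0855i)  (+0.0833-0.3534i)·(-0.2027+0.0000i)  (-0.6070+0.1709i)·(-0.2351+0.0855i)  (+0.4720+0.4767i)·(+0.2608-0.2185i)
Y_2^2(R⁻¹ n̂) = +0.344371+0.027583i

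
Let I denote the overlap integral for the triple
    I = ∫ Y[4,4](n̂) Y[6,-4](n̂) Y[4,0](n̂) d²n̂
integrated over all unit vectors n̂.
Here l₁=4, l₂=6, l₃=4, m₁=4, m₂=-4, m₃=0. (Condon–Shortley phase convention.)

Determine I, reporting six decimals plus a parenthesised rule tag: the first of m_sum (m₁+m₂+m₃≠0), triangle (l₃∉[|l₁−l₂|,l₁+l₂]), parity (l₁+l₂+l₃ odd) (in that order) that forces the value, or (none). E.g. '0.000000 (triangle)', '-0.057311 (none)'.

-0.190852 (none)

Rules hold: Σm=0, L=14 even, 2≤4≤10.
N = 9·13·9 = 1053
Δ = 6!·2!·6!/15! = 1/1261260
Racah Σ t=2..4: t=2:+1/4608 t=3:−1/1296 t=4:+1/4608 = -7/20736
⇒ 3j(4 6 4; 0 0 0)² = 20/1287, sgn -1
Racah Σ t=0..0: t=0:+1/69120 = 1/69120
⇒ 3j(4 6 4; 4 -4 0)² = 4/143, sgn +1
4πI² = N·(3j₀)²·(3jₘ)² = 720/1573
I = -1·√(0.457724/4π) = -0.19085211
No selection rule forces the value: the integral is nonzero (none).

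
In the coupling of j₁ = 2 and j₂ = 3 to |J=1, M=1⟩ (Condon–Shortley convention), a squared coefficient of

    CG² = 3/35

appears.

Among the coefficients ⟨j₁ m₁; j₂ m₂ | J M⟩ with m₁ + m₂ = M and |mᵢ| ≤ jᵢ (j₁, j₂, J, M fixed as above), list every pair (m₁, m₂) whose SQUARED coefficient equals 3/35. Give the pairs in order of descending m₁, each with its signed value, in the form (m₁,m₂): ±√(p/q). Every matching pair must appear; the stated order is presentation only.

Admissible pairs with m₁+m₂ = M = 1: (-2,3), (-1,2), (0,1), (1,0), (2,-1)
  (m₁,m₂)=(2,-1): CG² = 1/35, CG = +√(1/35)
  (m₁,m₂)=(1,0): CG² = 3/35, CG = −√(3/35)   ← matches the target
  (m₁,m₂)=(0,1): CG² = 6/35, CG = +√(6/35)
  (m₁,m₂)=(-1,2): CG² = 2/7, CG = −√(2/7)
  (m₁,m₂)=(-2,3): CG² = 3/7, CG = +√(3/7)
Pairs with CG² = 3/35: (1,0): −√(3/35)

(1,0): −√(3/35)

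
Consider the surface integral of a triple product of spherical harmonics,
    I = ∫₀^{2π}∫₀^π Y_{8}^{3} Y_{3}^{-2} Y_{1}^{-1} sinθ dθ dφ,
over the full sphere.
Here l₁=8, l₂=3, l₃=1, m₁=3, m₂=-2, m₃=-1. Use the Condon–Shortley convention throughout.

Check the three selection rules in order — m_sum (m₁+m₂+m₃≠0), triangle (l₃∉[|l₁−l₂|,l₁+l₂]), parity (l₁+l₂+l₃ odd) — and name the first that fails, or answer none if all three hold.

azimuthal sum: 3 − 2 − 1 = 0  ✓
l₃ must lie in [5,11]; have l₃=1  ✗
L = 8 + 3 + 1 = 12 (even)

triangle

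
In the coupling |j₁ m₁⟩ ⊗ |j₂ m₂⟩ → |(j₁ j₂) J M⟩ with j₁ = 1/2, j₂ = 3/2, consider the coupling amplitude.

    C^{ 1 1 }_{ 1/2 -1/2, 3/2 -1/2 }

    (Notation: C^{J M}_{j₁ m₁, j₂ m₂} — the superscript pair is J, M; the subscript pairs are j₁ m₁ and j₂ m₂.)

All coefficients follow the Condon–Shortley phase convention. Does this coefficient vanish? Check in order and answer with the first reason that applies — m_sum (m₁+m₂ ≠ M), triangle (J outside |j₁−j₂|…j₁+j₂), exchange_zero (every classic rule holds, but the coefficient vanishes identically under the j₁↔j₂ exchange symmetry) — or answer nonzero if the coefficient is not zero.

m-sum: m₁+m₂ = -1/2+(-1/2) = -1, M = 1  ✗ ⇒ coefficient is 0

m_sum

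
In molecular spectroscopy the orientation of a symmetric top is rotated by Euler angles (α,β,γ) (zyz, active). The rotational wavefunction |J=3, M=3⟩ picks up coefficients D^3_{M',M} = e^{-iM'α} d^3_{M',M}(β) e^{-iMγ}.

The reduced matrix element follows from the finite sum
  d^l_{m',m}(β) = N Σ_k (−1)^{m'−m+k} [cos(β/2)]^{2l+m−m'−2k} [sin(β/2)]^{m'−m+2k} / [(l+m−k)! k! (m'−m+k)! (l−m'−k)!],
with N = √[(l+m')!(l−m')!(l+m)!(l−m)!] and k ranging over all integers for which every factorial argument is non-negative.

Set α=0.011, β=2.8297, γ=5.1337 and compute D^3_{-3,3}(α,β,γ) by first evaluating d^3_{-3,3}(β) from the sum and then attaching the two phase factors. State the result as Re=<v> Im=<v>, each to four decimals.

D^3_{-3,3}(0.0110,2.8297,5.1337) = e^{-i·-3·0.0110}·d^3_{-3,3}(2.8297)·e^{-i·3·5.1337}. Compute d first:
Half-angle: c=0.155315, s=0.987865. N=√(1·720·720·1)=720.000000
Admissible k: 6..6 (factorial args all ≥0)
  k=6: (−1)^0·720.0000/(720)·0.1553^0·0.9879^6 = +0.929363
d^3_{-3,3}(2.8297) = +0.929363
D = (+0.999456+0.032994i)·(+0.929363)·(-0.953286-0.302070i) = -0.876204-0.309811i

Re=-0.8762 Im=-0.3098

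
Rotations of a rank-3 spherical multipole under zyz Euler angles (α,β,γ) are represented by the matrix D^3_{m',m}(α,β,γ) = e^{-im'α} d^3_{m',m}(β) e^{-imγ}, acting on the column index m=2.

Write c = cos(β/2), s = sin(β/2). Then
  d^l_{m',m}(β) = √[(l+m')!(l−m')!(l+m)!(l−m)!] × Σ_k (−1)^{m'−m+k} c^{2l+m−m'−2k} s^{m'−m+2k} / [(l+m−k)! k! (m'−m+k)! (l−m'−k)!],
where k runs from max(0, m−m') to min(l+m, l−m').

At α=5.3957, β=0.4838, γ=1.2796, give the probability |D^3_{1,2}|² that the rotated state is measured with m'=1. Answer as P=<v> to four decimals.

Split into d^3_{1,2}(β=0.4838) × two z-phases.
c=cos(0.483800/2)=0.970885, s=sin(0.483800/2)=0.239548; N=√[24·2·120·1]=75.894664
k: max(0,(2)−(1))=1 … min(3+(2),3−(1))=2
  k=1: (−1)^0·75.8947/(24)·0.9709^5·0.2395^1 = +0.653477
  k=2: (−1)^1·75.8947/(12)·0.9709^3·0.2395^3 = -0.079563
d^3_{1,2}(0.4838) = +0.653477 -0.079563 = +0.573914
|D^3_{1,2}|² = |d^3_{1,2}(β)|² = (+0.573914)² = 0.329377 (the z-rotation phases have unit modulus)

P=0.3294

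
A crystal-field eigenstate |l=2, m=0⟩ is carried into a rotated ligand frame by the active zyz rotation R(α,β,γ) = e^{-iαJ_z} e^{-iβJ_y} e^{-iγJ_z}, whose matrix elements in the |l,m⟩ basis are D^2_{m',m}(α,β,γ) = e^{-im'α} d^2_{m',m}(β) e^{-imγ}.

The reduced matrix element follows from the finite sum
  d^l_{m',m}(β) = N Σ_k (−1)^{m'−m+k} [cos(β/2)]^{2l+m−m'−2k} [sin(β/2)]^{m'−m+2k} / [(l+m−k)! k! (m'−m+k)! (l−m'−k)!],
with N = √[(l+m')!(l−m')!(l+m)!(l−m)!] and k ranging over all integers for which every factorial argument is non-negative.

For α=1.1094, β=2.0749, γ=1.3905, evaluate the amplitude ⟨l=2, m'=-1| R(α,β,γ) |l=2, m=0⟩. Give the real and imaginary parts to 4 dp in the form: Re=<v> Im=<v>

Re=-0.2306 Im=-0.4638

First d^2_{-1,0}(β=2.0749), then the phase factors e^{-i(-1)α} and e^{-i(0)γ}:
Half-angle: c=0.508418, s=0.861111. N=√(1·6·2·2)=4.898979
The bounds max(0,m−m')=1 and min(l+m,l−m')=2 give 2 terms
  k=1: (−1)^0·4.8990/(2)·0.5084^3·0.8611^1 = +0.277202
  k=2: (−1)^1·4.8990/(2)·0.5084^1·0.8611^3 = -0.795194
d^2_{-1,0}(2.0749) = +0.277202 -0.795194 = -0.517992
Attach z-rotation phases: D = e^{-i(-1)(1.1094)}·(-0.517992)·e^{-i(0)(1.3905)} = -0.230609-0.463826i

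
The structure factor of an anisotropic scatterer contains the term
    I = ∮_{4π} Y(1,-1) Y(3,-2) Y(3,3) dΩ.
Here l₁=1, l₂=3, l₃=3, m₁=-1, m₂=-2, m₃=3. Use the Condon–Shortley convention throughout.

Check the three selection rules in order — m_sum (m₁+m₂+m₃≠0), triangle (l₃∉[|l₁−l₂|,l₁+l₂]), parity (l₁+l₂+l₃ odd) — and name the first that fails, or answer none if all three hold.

parity

azimuthal sum: -1 − 2 + 3 = 0  ✓
2 ≤ 3 ≤ 4 (triangle on l)  ✓
L = 1 + 3 + 3 = 7 (odd)  ✗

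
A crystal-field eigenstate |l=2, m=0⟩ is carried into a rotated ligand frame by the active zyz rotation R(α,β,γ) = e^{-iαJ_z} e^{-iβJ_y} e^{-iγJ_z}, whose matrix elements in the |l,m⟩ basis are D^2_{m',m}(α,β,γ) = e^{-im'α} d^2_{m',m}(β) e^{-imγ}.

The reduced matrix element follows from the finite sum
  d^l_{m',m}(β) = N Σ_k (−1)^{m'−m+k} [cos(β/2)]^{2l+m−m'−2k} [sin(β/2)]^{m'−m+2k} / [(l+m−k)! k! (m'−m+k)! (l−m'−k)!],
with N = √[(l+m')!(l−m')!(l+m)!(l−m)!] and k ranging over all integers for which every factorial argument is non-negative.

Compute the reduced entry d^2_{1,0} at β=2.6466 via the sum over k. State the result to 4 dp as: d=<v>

d=0.5120

d^2_{1,0}(β=2.6466) via the finite sum:
Half-angle: c=0.244977, s=0.969529. N=√(6·1·2·2)=4.898979
k: max(0,(0)−(1))=0 … min(2+(0),2−(1))=1
  k=0: (−1)^1·4.8990/(2)·0.2450^3·0.9695^1 = -0.034915
  k=1: (−1)^2·4.8990/(2)·0.2450^1·0.9695^3 = +0.546869
d^2_{1,0}(2.6466) = -0.034915 +0.546869 = +0.511954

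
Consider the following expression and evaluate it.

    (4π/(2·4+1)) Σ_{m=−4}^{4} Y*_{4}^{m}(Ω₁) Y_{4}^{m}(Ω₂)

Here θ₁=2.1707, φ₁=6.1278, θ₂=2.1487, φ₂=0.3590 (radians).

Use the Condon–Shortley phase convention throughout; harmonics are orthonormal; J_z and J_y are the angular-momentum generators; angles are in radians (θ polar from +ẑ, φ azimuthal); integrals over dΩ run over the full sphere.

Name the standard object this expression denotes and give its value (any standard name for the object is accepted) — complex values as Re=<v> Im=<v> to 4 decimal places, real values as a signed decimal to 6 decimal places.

This sum is the spherical-harmonic addition theorem: it equals the Legendre polynomial P_l(cos γ) of the angle γ between the two directions.
Term-by-term m-sum for l=4 (normalisation 4π/9 = 1.396263):
  m=-4: (+0.166979-0.119597i) × (+0.029273-0.215851i) = -0.020927-0.039544i  (running Σ = -0.020927-0.039544i)
  m=-3: (-0.354960+0.178594i) × (-0.190447+0.353811i) = +0.004413-0.159601i  (running Σ = -0.016515-0.199145i)
  m=-2: (+0.267132-0.085797i) × (+0.192465-0.168125i) = +0.036989-0.061425i  (running Σ = +0.020475-0.260570i)
  m=-1: (+0.167459-0.026232i) × (+0.184655-0.069294i) = +0.029104-0.016448i  (running Σ = +0.049579-0.277017i)
  m=0: (-0.318023-0.000000i) × (-0.299966+0.000000i) = +0.095396+0.000000i  (running Σ = +0.144975-0.277017i)
  m=1: (-0.167459-0.026232i) × (-0.184655-0.069294i) = +0.029104+0.016448i  (running Σ = +0.174079-0.260570i)
  m=2: (+0.267132+0.085797i) × (+0.192465+0.168125i) = +0.036989+0.061425i  (running Σ = +0.211068-0.199145i)
  m=3: (+0.354960+0.178594i) × (+0.190447+0.353811i) = +0.004413+0.159601i  (running Σ = +0.215481-0.039544i)
  m=4: (+0.166979+0.119597i) × (+0.029273+0.215851i) = -0.020927+0.039544i  (running Σ = +0.194554+0.000000i)
Σ over m = +0.194554+0.000000i; ×(4π/9) → +0.271648+0.000000i. Real part: 0.271648

Legendre polynomial (addition theorem), +0.271648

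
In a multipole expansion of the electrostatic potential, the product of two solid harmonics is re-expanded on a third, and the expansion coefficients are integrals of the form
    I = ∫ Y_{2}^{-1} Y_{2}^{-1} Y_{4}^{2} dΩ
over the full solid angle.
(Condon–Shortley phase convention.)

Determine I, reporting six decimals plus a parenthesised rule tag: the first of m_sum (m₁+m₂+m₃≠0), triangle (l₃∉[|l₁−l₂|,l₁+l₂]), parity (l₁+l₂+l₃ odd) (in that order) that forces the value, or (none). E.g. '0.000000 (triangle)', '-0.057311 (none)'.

m-sum 0 ✓  L=8 even ✓  0≤4≤4 ✓
Π(2lᵢ+1) = 5×5×9 = 225
triangle coeff Δ(2,2,4) = 1/630
Σ_t [0,0]: t=0:+1/16 = 1/16
(3j)²=2/35 [(2 2 4; 0 0 0)], sign=+1
Σ_t [0,0]: t=0:+1/36 = 1/36
(3j)²=4/63 [(2 2 4; -1 -1 2)], sign=+1
⇒ 4πI² = 40/49
I = (+1)√(40/49/(4π)) = 0.25487487
No selection rule forces the value: the integral is nonzero (none).

0.254875 (none)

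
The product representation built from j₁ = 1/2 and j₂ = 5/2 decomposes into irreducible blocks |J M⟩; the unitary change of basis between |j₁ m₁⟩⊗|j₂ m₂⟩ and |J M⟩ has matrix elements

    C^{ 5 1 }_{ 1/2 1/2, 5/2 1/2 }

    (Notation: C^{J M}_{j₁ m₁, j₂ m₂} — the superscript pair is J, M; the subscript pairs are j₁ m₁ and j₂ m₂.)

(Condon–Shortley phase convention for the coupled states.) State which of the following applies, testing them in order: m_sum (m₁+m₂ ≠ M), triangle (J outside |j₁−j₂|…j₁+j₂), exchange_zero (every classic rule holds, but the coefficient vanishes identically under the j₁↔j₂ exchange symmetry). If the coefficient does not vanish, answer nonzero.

triangle

m-sum: m₁+m₂ = 1/2+1/2 = 1, M = 1  ✓
triangle: need |j₁−j₂| ≤ J ≤ j₁+j₂, i.e. J ∈ [2, 3]; J = 5 is outside ✗ ⇒ coefficient is 0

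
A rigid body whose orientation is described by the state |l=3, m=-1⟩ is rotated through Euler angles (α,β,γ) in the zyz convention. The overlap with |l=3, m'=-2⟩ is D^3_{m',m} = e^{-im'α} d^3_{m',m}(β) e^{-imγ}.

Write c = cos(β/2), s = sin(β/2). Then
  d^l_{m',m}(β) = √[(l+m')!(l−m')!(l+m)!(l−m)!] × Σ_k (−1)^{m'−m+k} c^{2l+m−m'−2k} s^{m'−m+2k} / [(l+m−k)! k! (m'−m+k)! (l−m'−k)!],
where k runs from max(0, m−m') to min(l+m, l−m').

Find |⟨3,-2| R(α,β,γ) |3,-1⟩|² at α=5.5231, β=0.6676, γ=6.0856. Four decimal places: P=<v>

P=0.3510

Split into d^3_{-2,-1}(β=0.6676) × two z-phases.
Half-angle: c=0.944804, s=0.327636. N=√(1·120·2·24)=75.894664
Admissible k: 1..2 (factorial args all ≥0)
  k=1: (−1)^0·75.8947/(24)·0.9448^5·0.3276^1 = +0.780010
  k=2: (−1)^1·75.8947/(12)·0.9448^3·0.3276^3 = -0.187598
d^3_{-2,-1}(0.6676) = +0.780010 -0.187598 = +0.592412
|D^3_{-2,-1}|² = |d^3_{-2,-1}(β)|² = (+0.592412)² = 0.350952 (the z-rotation phases have unit modulus)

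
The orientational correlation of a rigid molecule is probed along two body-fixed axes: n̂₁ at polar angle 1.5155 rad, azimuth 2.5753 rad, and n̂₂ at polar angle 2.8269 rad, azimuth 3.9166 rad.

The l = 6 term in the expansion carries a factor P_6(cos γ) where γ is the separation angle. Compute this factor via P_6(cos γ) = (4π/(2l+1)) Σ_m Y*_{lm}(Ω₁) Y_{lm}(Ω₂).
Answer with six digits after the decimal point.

Addition theorem: P_6(cos γ) = (4π/13) Σ_m Y*_{lm}(Ω₁) Y_{lm}(Ω₂), m = −6…6:
  m=-6: Y*=-0.463051+0.121281i  Y=-0.000026+0.000424i  product -0.000039-0.000200i
  m=-5: Y*=+0.087405+0.028011i  Y=-0.003358+0.003026i  product -0.000378+0.000170i
  m=-4: Y*=+0.219289+0.263342i  Y=-0.029271-0.001217i  product -0.006098-0.007975i
  m=-3: Y*=-0.013579-0.105434i  Y=-0.087361-0.092984i  product -0.008617+0.010473i
  m=-2: Y*=+0.130244-0.277945i  Y=+0.007589-0.365132i  product -0.100498-0.049666i
  m=-1: Y*=-0.094175+0.059872i  Y=+0.420474-0.411826i  product -0.014941+0.063958i
  m=+0: Y*=-0.297644-0.000000i  Y=+0.201585+0.000000i  product -0.060001-0.000000i
  m=+1: Y*=+0.094175+0.059872i  Y=-0.420474-0.411826i  product -0.014941-0.063958i
  m=+2: Y*=+0.130244+0.277945i  Y=+0.007589+0.365132i  product -0.100498+0.049666i
  m=+3: Y*=+0.013579-0.105434i  Y=+0.087361-0.092984i  product -0.008617-0.010473i
  m=+4: Y*=+0.219289-0.263342i  Y=-0.029271+0.001217i  product -0.006098+0.007975i
  m=+5: Y*=-0.087405+0.028011i  Y=+0.003358+0.003026i  product -0.000378-0.000170i
  m=+6: Y*=-0.463051-0.121281i  Y=-0.000026-0.000424i  product -0.000039+0.000200i
Accumulated sum -0.321146-0.000000i; after 4π/(2l+1) scaling, -0.310434-0.000000i ⇒ P_6 = -0.310434

-0.310434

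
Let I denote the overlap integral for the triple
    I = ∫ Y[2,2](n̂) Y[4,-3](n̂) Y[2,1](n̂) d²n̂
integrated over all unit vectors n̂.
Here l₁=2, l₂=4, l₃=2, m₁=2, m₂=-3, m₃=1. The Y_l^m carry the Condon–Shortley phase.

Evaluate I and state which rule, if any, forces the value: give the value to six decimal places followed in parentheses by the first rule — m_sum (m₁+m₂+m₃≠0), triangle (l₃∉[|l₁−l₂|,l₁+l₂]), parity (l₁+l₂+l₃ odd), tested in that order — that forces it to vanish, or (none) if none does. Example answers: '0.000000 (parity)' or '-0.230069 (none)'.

Checks pass: Σm=0; 8 even; l₃=2∈[2,6].
(2·2+1)(2·4+1)(2·2+1) = 225
Δ: 4! 0! 4! / 9! → 1/630
sum: t=2:+1/16 = 1/16
3j²(2 4 2; 0 0 0) = Δ·Π!·Σ² = 2/35  (sign +1)
sum: t=0:+1/144 = 1/144
3j²(2 4 2; 2 -3 1) = Δ·Π!·Σ² = 1/18  (sign -1)
combine: 4πI² = 225·2/35·1/18 = 5/7
take √, sign -1: I = -0.23841361
No selection rule forces the value: the integral is nonzero (none).

-0.238414 (none)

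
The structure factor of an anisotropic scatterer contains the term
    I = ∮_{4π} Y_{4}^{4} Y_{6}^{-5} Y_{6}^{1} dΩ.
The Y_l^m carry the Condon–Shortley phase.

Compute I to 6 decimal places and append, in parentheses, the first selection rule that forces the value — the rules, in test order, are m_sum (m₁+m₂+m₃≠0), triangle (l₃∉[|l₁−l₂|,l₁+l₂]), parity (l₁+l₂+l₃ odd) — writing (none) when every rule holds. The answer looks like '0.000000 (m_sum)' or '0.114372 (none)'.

-0.102536 (none)

Checks pass: Σm=0; 16 even; l₃=6∈[2,10].
(2·4+1)(2·6+1)(2·6+1) = 1521
Δ: 4! 4! 8! / 17! → 1/15315300
sum: t=0:+1/829440 t=1:−1/25920 t=2:+1/9216 t=3:−1/25920 t=4:+1/829440 = 7/207360
3j²(4 6 6; 0 0 0) = Δ·Π!·Σ² = 28/2431  (sign +1)
sum: t=0:+1/2903040 = 1/2903040
3j²(4 6 6; 4 -5 1) = Δ·Π!·Σ² = 5/663  (sign -1)
combine: 4πI² = 1521·28/2431·5/663 = 420/3179
take √, sign -1: I = -0.10253555
No selection rule forces the value: the integral is nonzero (none).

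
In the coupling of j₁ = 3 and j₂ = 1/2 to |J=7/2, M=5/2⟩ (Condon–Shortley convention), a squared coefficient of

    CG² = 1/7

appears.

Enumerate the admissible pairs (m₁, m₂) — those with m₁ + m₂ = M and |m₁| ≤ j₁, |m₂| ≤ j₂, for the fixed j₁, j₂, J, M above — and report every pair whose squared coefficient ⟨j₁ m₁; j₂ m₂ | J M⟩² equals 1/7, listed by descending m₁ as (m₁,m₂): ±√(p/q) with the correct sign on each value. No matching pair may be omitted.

Admissible pairs with m₁+m₂ = M = 5/2: (2,1/2), (3,-1/2)
  (m₁,m₂)=(3,-1/2): CG² = 1/7, CG = +√(1/7)   ← matches the target
  (m₁,m₂)=(2,1/2): CG² = 6/7, CG = +√(6/7)
Pairs with CG² = 1/7: (3,-1/2): +√(1/7)

(3,-1/2): +√(1/7)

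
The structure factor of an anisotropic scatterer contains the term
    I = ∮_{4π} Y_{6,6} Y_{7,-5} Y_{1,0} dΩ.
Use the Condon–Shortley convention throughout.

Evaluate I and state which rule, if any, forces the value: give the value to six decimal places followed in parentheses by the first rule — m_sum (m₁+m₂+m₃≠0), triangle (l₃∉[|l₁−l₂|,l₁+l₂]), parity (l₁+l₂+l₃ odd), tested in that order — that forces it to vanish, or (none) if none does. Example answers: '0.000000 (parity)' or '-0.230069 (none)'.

0.000000 (m_sum)

6 − 5 + 0 = 1 ≠ 0: azimuthal integral kills it; I = 0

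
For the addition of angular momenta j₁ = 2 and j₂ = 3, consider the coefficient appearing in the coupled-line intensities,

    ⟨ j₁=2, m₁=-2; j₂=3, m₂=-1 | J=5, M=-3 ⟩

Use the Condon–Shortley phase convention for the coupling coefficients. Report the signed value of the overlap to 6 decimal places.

+√(1/3) ≈ +0.577350

triangle: 0!·4!·6!/11! = 17280/39916800
(j±m)!: 0!·4!·2!·4!·2!·8! = 92897280
prefactor² = (2J+1)·Δ·N² = 442368
  k=0: +1/(0!·0!·4!·2!·0!·4!) = 1/1152
Σ = 1/1152  ⇒  CG² = 442368·(1/1152)² = 1/3
CG = +√(1/3) = +0.577350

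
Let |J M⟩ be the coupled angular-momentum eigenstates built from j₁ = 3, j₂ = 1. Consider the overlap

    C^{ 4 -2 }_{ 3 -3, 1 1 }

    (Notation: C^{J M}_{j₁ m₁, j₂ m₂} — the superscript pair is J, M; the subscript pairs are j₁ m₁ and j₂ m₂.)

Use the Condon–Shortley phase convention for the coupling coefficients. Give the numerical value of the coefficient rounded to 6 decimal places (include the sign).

+√(1/28) = +0.188982

√[9·0!6!2!/9! · 0!6!2!0!2!6!] = √(518400/7)
  +(−1)^0/∏(0,0,6,2,0,0)! = 1/1440  (running 1/1440)
⟨..|..⟩ = √(518400/7)·(1/1440) = +0.188982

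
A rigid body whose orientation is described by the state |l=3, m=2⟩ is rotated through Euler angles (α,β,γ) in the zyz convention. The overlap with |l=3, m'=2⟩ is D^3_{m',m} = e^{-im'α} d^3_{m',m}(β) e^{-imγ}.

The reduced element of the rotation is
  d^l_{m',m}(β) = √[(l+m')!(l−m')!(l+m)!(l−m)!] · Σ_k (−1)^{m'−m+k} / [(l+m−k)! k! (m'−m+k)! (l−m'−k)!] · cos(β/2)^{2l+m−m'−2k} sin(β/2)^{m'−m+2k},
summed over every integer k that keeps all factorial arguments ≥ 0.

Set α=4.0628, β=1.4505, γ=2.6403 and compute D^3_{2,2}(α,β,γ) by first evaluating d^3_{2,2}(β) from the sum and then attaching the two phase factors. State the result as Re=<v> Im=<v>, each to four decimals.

D^3_{2,2}(4.0628,1.4505,2.6403) = e^{-i·2·4.0628}·d^3_{2,2}(1.4505)·e^{-i·2·2.6403}. Compute d first:
With c≡cos(β/2)=0.748334 and s≡sin(β/2)=0.663323, N=[120·1·120·1]^{1/2}=120.000000
k: max(0,(2)−(2))=0 … min(3+(2),3−(2))=1
  k=0: (−1)^0·120.0000/(120)·0.7483^6·0.6633^0 = +0.175619
  k=1: (−1)^1·120.0000/(24)·0.7483^4·0.6633^2 = -0.689923
d^3_{2,2}(1.4505) = +0.175619 -0.689923 = -0.514304
D = (-0.268291-0.963338i)·(-0.514304)·(+0.538125+0.842865i) = -0.343344+0.382914i

Re=-0.3433 Im=0.3829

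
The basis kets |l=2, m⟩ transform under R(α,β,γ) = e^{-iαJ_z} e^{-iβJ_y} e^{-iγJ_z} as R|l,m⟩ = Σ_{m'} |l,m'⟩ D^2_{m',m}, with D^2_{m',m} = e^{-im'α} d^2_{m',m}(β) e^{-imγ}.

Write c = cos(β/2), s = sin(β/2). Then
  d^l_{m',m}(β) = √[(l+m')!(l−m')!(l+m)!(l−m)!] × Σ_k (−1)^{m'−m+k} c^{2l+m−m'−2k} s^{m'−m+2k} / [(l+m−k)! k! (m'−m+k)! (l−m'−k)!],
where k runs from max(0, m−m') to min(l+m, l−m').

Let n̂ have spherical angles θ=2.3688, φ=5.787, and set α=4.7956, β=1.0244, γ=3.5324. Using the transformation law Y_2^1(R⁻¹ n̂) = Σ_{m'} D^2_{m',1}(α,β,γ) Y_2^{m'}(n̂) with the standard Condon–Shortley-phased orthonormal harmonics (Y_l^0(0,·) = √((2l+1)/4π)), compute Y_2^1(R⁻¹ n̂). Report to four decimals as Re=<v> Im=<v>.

Need the full column D^2_{m',1} for m'=−2..2 at α=4.7956, β=1.0244, γ=3.5324.
cos(β/2)=0.871668, sin(β/2)=0.490096
d^2_{-2,1}: single k=3 term ⇒ +0.205223;  D = +0.200078-0.045663i
d^2_{-1,1}: k∈[2..3] ⇒ +0.547503 -0.057693 = +0.489810;  D = +0.148299+0.466820i
d^2_{0,1}: k∈[1..2] ⇒ +0.795080 -0.251345 = +0.543735;  D = -0.502738+0.207128i
d^2_{1,1}: k∈[0..1] ⇒ +0.577305 -0.547503 = +0.029802;  D = -0.013604-0.026516i
d^2_{2,1}: single k=0 term ⇒ -0.649180;  D = -0.550974+0.343310i
Y_2^{m'}(θ=2.3688,φ=5.787) and Σ D·Y over m':
  (+0.2001-0.0457i)·(+0.1029+0.1576i)  (+0.1483+0.4668i)·(-0.3396-0.1838i)  (-0.5027+0.2071i)·(+0.1696+0.0000i)  (-0.0136-0.0265i)·(+0.3396-0.1838i)  (-0.5510+0.3433i)·(+0.1029-0.1576i)
Y_2^1(R⁻¹ n̂) = -0.034109-0.008124i

Re=-0.0341 Im=-0.0081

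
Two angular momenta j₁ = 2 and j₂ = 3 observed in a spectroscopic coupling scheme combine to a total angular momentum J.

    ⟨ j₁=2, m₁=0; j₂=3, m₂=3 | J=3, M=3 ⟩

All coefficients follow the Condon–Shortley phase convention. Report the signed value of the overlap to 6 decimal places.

+√(5/12) ≈ +0.645497

√[7·2!2!4!/9! · 2!2!6!0!6!0!] = √(3840)
  +(−1)^2/∏(2,0,0,4,2,0)! = 1/96  (running 1/96)
⟨..|..⟩ = √(3840)·(1/96) = +0.645497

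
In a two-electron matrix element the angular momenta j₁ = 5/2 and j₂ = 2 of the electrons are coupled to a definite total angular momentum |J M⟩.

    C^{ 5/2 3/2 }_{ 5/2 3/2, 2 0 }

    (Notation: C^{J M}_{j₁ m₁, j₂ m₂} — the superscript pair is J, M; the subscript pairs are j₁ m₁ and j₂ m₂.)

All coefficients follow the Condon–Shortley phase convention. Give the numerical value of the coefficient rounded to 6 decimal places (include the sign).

−√(1/70) = -0.119523

j₁+j₂−J=2  J+j₁−j₂=3  J−j₁+j₂=2  j₁+j₂+J+1=8
(j₁±m₁, j₂±m₂, J±M) = (4,1,2,2,4,1)
P² = 288/35
sum k=0..1:
  [0] +1/8 = 1/8
  [1] −1/6 = -1/6
S = -1/24
C² = P²·S² = 1/70 ; C = -0.119523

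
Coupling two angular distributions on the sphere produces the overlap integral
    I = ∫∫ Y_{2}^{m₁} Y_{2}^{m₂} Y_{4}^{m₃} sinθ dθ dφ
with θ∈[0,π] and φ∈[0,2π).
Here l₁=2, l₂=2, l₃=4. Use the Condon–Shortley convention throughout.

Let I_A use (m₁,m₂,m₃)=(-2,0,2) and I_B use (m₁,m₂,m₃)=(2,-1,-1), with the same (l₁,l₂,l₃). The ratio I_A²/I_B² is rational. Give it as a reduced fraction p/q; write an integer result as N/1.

3/1

Same 2,2,4: normalisation and zero-m 3j drop out of the ratio.
A: Δ: 0! 4! 4! / 9! → 1/630; sum: t=0:+1/96 = 1/96; 3j²(2 2 4; -2 0 2) = Δ·Π!·Σ² = 1/42  (sign +1)
B: Δ: 0! 4! 4! / 9! → 1/630; sum: t=0:+1/144 = 1/144; 3j²(2 2 4; 2 -1 -1) = Δ·Π!·Σ² = 1/126  (sign -1)
I_A²/I_B² = (1/42)/(1/126) = 3/1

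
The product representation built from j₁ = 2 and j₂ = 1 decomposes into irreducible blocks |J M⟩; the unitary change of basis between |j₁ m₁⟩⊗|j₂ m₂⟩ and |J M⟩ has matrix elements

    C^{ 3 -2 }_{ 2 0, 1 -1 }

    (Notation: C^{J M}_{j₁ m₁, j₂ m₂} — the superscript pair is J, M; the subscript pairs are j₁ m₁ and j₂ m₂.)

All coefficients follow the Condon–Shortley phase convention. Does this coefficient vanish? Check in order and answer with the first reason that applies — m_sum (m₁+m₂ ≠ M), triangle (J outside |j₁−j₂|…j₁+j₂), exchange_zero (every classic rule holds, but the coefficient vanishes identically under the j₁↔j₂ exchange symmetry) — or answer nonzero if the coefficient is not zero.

m_sum

m-sum: m₁+m₂ = 0+(-1) = -1, M = -2  ✗ ⇒ coefficient is 0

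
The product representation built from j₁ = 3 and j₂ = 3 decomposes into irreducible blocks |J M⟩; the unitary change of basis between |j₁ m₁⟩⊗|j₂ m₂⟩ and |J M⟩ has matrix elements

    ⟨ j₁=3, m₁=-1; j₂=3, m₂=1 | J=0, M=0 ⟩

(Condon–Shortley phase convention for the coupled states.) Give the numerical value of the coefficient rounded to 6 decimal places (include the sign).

√[1·6!0!0!/7! · 2!4!4!2!0!0!] = √(2304/7)
  +(−1)^4/∏(4,2,0,0,0,0)! = 1/48  (running 1/48)
⟨..|..⟩ = √(2304/7)·(1/48) = +0.377964

+0.377964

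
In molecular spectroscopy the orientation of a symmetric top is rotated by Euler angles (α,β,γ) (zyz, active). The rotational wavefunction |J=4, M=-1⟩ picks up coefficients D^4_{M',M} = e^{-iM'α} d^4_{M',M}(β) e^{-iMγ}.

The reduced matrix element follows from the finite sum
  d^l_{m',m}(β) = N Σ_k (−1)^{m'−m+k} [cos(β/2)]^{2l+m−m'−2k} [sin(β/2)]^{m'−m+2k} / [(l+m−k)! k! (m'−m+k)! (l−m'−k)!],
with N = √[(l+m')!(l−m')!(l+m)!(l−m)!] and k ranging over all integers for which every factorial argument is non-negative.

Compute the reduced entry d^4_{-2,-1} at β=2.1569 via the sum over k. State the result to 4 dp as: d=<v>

d^4_{-2,-1}(β=2.1569) via the finite sum:
With c≡cos(β/2)=0.472695 and s≡sin(β/2)=0.881226, N=[2·720·6·120]^{1/2}=1018.233765
The bounds max(0,m−m')=1 and min(l+m,l−m')=3 give 3 terms
  k=1: (−1)^0·1018.2338/(240)·0.4727^7·0.8812^1 = +0.019715
  k=2: (−1)^1·1018.2338/(48)·0.4727^5·0.8812^3 = -0.342588
  k=3: (−1)^2·1018.2338/(72)·0.4727^3·0.8812^5 = +0.793770
d^4_{-2,-1}(2.1569) = +0.019715 -0.342588 +0.793770 = +0.470896

d=0.4709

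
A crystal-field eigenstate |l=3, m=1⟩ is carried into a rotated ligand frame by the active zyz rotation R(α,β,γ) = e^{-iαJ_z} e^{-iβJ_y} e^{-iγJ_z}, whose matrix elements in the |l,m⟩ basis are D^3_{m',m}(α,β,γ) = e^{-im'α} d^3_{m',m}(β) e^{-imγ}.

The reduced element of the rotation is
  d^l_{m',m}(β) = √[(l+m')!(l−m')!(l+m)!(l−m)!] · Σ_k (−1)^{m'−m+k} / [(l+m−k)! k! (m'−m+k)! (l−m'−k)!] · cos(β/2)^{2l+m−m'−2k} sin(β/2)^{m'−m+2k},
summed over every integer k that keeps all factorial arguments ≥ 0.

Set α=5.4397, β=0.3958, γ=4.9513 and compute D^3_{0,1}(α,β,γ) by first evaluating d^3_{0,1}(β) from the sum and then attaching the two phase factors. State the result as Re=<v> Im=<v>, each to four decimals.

Re=0.1287 Im=0.5283

First d^3_{0,1}(β=0.3958), then the phase factors e^{-i(0)α} and e^{-i(1)γ}:
Half-angle: c=0.980482, s=0.196611. N=√(6·6·24·2)=41.569219
Admissible k: 1..3 (factorial args all ≥0)
  k=1: (−1)^0·41.5692/(12)·0.9805^5·0.1966^1 = +0.617156
  k=2: (−1)^1·41.5692/(4)·0.9805^3·0.1966^3 = -0.074448
  k=3: (−1)^2·41.5692/(12)·0.9805^1·0.1966^5 = +0.000998
d^3_{0,1}(0.3958) = +0.617156 -0.074448 +0.000998 = +0.543706
D = (+1.000000+0.000000i)·(+0.543706)·(+0.236645+0.971596i) = +0.128665+0.528263i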